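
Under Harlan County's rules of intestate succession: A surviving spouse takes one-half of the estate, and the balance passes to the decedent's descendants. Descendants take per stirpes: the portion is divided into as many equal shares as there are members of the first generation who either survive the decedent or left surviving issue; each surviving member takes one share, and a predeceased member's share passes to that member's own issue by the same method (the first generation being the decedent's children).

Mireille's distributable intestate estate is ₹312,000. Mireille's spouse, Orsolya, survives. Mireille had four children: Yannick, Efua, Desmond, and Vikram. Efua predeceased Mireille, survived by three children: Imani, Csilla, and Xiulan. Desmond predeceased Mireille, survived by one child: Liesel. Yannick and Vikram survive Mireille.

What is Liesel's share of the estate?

Orsolya takes one-half of ₹312,000 = ₹156,000. The remaining ₹156,000 passes to the descendants.
The descendants' portion (₹156,000) is divided into 4 shares of ₹39,000: Yannick and Vikram each take ₹39,000; Efua's ₹39,000 share passes to Efua's issue; Desmond's ₹39,000 share passes to Desmond's issue.
Efua's share (₹39,000) is divided into 3 shares of ₹13,000: Imani, Csilla, and Xiulan each take ₹13,000.
Desmond's share (₹39,000) passes entirely to Liesel.

Liesel receives ₹39,000.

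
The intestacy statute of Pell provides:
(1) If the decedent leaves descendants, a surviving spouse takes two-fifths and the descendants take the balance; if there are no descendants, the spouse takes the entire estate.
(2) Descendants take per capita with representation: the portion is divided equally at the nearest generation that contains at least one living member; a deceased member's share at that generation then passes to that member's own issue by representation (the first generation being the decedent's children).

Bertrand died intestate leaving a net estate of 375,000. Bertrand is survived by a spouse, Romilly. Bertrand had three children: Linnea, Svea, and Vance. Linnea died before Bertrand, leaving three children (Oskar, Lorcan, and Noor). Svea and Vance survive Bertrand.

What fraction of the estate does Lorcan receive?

Lorcan receives 1/15 of the estate.

Romilly takes two-fifths of 375,000 = 150,000. The remaining 225,000 passes to the descendants.
The descendants' portion (225,000) is divided into 3 shares of 75,000: Svea and Vance each take 75,000; Linnea's 75,000 share passes to Linnea's issue.
Linnea's share (75,000) is divided into 3 shares of 25,000: Oskar, Lorcan, and Noor each take 25,000.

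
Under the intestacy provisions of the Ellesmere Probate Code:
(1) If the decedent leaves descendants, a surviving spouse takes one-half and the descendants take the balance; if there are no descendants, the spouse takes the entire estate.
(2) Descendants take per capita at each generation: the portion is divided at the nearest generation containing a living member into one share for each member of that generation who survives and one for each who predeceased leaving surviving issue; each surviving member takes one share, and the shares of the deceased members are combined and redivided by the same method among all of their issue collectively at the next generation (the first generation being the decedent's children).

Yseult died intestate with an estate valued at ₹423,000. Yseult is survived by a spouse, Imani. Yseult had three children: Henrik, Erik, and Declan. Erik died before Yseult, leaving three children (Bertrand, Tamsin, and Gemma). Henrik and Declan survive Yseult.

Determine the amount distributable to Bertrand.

Imani takes one-half of ₹423,000 = ₹211,500. The remaining ₹211,500 passes to the descendants.
The descendants' portion (₹211,500) is divided at the children's generation into 3 shares of ₹70,500. Henrik and Declan each take ₹70,500. The remaining share for the deceased Erik (₹70,500) is carried to the next generation.
That pool (₹70,500) is divided at the grandchildren's generation equally among Bertrand, Tamsin, and Gemma: ₹23,500 each.

Bertrand receives ₹23,500.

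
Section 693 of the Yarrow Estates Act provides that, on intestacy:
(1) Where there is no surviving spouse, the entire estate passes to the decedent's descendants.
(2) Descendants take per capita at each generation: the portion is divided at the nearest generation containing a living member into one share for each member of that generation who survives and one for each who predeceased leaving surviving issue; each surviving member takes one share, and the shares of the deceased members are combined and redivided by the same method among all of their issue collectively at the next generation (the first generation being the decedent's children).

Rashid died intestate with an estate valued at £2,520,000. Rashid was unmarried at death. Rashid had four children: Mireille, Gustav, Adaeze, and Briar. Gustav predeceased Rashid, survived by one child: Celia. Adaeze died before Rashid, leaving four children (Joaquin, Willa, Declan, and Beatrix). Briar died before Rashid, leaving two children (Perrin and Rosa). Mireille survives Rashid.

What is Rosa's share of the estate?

Rosa receives £270,000.

The entire £2,520,000 passes to the descendants.
That amount (£2,520,000) is divided at the children's generation into 4 shares of £630,000. Mireille takes £630,000. The 3 shares of the deceased (Gustav, Adaeze, and Briar) are combined into a pool of £1,890,000.
That pool (£1,890,000) is divided at the grandchildren's generation equally among Celia, Joaquin, Willa, Declan, Beatrix, Perrin, and Rosa: £270,000 each.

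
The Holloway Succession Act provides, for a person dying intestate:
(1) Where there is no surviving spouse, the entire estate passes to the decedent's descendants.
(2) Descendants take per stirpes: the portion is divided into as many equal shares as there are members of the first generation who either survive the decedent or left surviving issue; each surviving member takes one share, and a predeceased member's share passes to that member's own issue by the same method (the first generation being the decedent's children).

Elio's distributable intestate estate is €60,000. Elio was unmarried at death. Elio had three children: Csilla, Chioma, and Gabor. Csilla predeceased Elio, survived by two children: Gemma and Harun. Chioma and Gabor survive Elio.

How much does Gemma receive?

The entire €60,000 passes to the descendants.
That amount (€60,000) is divided into 3 shares of €20,000: Chioma and Gabor each take €20,000; Csilla's €20,000 share passes to Csilla's issue.
Csilla's share (€20,000) is divided into 2 shares of €10,000: Gemma and Harun each take €10,000.

Gemma receives €10,000.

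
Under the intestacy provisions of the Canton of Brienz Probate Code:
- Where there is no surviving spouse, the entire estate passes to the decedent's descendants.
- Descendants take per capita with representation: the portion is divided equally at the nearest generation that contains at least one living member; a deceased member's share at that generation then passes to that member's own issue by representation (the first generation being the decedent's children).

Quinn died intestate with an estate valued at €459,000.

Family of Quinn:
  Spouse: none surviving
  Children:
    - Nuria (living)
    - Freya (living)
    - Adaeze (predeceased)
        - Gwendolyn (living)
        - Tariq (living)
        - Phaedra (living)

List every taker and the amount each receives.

The entire €459,000 passes to the descendants.
That amount (€459,000) is divided into 3 shares of €153,000: Nuria and Freya each take €153,000; Adaeze's €153,000 share passes to Adaeze's issue.
Adaeze's share (€153,000) is divided into 3 shares of €51,000: Gwendolyn, Tariq, and Phaedra each take €51,000.

Nuria: €153,000; Freya: €153,000; Gwendolyn: €51,000; Tariq: €51,000; Phaedra: €51,000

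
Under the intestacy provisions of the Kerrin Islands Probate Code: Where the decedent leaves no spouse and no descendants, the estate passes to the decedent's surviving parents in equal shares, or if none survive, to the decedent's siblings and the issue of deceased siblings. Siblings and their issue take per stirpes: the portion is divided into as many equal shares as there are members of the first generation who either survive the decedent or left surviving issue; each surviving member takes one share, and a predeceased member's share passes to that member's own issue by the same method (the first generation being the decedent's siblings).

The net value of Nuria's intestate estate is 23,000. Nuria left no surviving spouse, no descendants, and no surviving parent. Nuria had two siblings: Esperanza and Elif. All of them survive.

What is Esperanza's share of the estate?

Esperanza receives 11,500.

The entire 23,000 passes to the siblings and their issue.
That amount (23,000) is divided into 2 shares of 11,500: Esperanza and Elif each take 11,500.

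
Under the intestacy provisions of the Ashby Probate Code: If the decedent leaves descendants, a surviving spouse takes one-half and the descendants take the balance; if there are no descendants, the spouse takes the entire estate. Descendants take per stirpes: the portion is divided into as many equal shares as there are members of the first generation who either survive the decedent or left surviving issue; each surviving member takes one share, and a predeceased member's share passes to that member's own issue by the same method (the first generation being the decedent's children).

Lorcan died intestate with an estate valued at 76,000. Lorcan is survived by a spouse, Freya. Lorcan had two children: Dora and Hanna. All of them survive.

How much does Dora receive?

Freya takes one-half of 76,000 = 38,000. The remaining 38,000 passes to the descendants.
The descendants' portion (38,000) is divided into 2 shares of 19,000: Dora and Hanna each take 19,000.

Dora receives 19,000.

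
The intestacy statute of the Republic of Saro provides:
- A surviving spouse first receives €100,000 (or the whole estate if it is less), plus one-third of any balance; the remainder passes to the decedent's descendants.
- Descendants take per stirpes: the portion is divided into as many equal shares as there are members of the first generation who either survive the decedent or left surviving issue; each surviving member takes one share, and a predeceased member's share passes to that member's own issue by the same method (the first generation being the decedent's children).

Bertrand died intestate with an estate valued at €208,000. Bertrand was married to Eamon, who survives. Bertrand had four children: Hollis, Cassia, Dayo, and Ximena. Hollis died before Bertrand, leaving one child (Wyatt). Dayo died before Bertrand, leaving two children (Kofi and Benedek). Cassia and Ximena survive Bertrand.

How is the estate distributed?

Eamon first takes €100,000, leaving a balance of €108,000. Eamon then takes one-third of the balance (€36,000), for a total of €136,000. The remaining €72,000 passes to the descendants.
The descendants' portion (€72,000) is divided into 4 shares of €18,000: Cassia and Ximena each take €18,000; Hollis's €18,000 share passes to Hollis's issue; Dayo's €18,000 share passes to Dayo's issue.
Hollis's share (€18,000) passes entirely to Wyatt.
Dayo's share (€18,000) is divided into 2 shares of €9,000: Kofi and Benedek each take €9,000.

Eamon: €136,000; Wyatt: €18,000; Cassia: €18,000; Kofi: €9,000; Benedek: €9,000; Ximena: €18,000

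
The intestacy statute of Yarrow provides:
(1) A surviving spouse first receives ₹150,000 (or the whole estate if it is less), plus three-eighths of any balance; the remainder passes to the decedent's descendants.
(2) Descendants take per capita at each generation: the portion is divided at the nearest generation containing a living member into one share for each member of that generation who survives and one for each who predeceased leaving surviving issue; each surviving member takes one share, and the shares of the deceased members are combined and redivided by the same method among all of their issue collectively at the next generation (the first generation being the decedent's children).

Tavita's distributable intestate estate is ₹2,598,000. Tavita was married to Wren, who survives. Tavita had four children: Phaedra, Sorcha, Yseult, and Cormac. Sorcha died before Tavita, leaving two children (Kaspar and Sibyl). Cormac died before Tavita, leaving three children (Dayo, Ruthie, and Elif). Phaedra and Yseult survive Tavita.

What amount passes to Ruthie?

Ruthie receives ₹153,000.

Wren first takes ₹150,000, leaving a balance of ₹2,448,000. Wren then takes three-eighths of the balance (₹918,000), for a total of ₹1,068,000. The remaining ₹1,530,000 passes to the descendants.
The descendants' portion (₹1,530,000) is divided at the children's generation into 4 shares of ₹382,500. Phaedra and Yseult each take ₹382,500. The 2 shares of the deceased (Sorcha and Cormac) are combined into a pool of ₹765,000.
That pool (₹765,000) is divided at the grandchildren's generation equally among Kaspar, Sibyl, Dayo, Ruthie, and Elif: ₹153,000 each.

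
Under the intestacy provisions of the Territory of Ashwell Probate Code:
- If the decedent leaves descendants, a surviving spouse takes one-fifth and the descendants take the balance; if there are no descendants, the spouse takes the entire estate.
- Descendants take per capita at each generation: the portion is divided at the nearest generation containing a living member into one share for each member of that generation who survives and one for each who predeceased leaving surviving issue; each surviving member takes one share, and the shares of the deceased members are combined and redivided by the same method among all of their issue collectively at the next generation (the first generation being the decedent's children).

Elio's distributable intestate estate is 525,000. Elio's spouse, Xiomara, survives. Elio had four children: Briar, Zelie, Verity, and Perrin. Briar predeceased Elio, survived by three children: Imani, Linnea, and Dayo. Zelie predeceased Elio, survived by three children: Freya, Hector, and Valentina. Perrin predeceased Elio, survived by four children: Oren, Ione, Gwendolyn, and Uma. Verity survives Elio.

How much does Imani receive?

Xiomara takes one-fifth of 525,000 = 105,000. The remaining 420,000 passes to the descendants.
The descendants' portion (420,000) is divided at the children's generation into 4 shares of 105,000. Verity takes 105,000. The 3 shares of the deceased (Briar, Zelie, and Perrin) are combined into a pool of 315,000.
That pool (315,000) is divided at the grandchildren's generation equally among Imani, Linnea, Dayo, Freya, Hector, Valentina, Oren, Ione, Gwendolyn, and Uma: 31,500 each.

Imani receives 31,500.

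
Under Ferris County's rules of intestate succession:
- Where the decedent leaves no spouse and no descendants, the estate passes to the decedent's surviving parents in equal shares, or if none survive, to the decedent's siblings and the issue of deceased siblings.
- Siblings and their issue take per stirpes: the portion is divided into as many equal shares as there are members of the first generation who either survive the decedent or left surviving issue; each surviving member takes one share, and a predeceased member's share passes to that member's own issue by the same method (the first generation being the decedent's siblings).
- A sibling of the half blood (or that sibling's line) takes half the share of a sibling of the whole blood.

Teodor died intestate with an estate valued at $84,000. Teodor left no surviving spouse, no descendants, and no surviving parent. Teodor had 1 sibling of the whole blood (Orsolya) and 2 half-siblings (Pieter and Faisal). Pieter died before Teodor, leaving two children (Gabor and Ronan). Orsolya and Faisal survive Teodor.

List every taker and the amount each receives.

The entire $84,000 passes to the siblings and their issue.
Counting each half-blood sibling's line as half a unit, there are 2 units in $84,000, so one unit is $42,000. Whole-blood lines (Orsolya) take $42,000 each; half-blood lines (Pieter and Faisal) take $21,000 each.
Pieter's share ($21,000) is divided into 2 shares of $10,500: Gabor and Ronan each take $10,500.

Gabor: $10,500; Ronan: $10,500; Orsolya: $42,000; Faisal: $21,000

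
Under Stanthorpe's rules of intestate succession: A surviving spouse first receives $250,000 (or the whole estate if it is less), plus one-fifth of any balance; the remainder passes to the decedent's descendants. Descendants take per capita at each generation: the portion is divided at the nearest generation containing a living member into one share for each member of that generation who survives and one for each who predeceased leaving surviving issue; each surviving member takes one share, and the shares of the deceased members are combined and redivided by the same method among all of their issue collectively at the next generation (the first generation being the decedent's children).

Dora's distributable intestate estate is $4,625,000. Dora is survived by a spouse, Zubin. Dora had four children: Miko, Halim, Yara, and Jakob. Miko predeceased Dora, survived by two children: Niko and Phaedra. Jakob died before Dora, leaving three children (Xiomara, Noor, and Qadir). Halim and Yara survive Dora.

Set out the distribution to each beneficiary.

Zubin first takes $250,000, leaving a balance of $4,375,000. Zubin then takes one-fifth of the balance ($875,000), for a total of $1,125,000. The remaining $3,500,000 passes to the descendants.
The descendants' portion ($3,500,000) is divided at the children's generation into 4 shares of $875,000. Halim and Yara each take $875,000. The 2 shares of the deceased (Miko and Jakob) are combined into a pool of $1,750,000.
That pool ($1,750,000) is divided at the grandchildren's generation equally among Niko, Phaedra, Xiomara, Noor, and Qadir: $350,000 each.

Zubin: $1,125,000; Niko: $350,000; Phaedra: $350,000; Halim: $875,000; Yara: $875,000; Xiomara: $350,000; Noor: $350,000; Qadir: $350,000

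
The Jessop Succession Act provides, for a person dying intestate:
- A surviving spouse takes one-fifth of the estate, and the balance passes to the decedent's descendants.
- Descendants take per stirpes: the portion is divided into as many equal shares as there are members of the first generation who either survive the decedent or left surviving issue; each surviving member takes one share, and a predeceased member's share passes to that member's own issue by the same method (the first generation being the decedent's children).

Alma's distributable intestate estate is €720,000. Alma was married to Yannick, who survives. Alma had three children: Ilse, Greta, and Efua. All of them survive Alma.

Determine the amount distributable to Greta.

Yannick takes one-fifth of €720,000 = €144,000. The remaining €576,000 passes to the descendants.
The descendants' portion (€576,000) is divided into 3 shares of €192,000: Ilse, Greta, and Efua each take €192,000.

Greta receives €192,000.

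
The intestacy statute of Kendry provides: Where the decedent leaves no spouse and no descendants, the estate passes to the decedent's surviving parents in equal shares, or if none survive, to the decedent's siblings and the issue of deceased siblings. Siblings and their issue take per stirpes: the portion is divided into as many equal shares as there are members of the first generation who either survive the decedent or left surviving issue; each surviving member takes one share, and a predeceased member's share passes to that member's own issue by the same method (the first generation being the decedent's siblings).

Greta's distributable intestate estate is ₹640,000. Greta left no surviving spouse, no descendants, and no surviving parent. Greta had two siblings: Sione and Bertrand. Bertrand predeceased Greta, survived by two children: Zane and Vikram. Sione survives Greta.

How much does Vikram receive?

The entire ₹640,000 passes to the siblings and their issue.
That amount (₹640,000) is divided into 2 shares of ₹320,000: Sione takes ₹320,000; Bertrand's ₹320,000 share passes to Bertrand's issue.
Bertrand's share (₹320,000) is divided into 2 shares of ₹160,000: Zane and Vikram each take ₹160,000.

Vikram receives ₹160,000.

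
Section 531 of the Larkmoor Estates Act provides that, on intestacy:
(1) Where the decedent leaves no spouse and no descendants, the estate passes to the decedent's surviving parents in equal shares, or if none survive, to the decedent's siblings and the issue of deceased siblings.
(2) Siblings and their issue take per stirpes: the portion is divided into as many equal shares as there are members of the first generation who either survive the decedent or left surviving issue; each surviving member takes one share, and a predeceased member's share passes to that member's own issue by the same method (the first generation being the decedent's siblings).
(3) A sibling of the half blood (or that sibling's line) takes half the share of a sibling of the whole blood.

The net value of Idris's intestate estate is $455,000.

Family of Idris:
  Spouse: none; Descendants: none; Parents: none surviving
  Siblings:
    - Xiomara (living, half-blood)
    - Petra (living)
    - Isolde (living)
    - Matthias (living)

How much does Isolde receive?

Isolde receives $130,000.

The entire $455,000 passes to the siblings and their issue.
Counting each half-blood sibling's line as half a unit, there are 7/2 units in $455,000, so one unit is $130,000. Whole-blood lines (Petra, Isolde, and Matthias) take $130,000 each; half-blood lines (Xiomara) take $65,000 each.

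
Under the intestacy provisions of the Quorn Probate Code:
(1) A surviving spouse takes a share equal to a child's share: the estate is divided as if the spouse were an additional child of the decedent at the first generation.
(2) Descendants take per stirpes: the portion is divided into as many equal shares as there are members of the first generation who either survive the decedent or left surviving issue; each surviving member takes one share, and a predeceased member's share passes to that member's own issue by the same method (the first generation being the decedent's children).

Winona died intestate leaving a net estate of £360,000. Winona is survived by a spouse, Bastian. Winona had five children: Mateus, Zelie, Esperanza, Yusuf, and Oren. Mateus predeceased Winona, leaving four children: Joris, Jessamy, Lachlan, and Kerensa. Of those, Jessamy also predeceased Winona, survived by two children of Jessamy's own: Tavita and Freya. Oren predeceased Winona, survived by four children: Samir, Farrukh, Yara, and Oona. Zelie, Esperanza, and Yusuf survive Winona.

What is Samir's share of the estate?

The spouse counts as an additional share at the children's level, so there are 6 primary shares of £60,000. Bastian takes one such share (£60,000).
The children's combined portion (£300,000) is divided into 5 shares of £60,000: Zelie, Esperanza, and Yusuf each take £60,000; Mateus's £60,000 share passes to Mateus's issue; Oren's £60,000 share passes to Oren's issue.
Mateus's share (£60,000) is divided into 4 shares of £15,000: Joris, Lachlan, and Kerensa each take £15,000; Jessamy's £15,000 share passes to Jessamy's issue.
Jessamy's share (£15,000) is divided into 2 shares of £7,500: Tavita and Freya each take £7,500.
Oren's share (£60,000) is divided into 4 shares of £15,000: Samir, Farrukh, Yara, and Oona each take £15,000.

Samir receives £15,000.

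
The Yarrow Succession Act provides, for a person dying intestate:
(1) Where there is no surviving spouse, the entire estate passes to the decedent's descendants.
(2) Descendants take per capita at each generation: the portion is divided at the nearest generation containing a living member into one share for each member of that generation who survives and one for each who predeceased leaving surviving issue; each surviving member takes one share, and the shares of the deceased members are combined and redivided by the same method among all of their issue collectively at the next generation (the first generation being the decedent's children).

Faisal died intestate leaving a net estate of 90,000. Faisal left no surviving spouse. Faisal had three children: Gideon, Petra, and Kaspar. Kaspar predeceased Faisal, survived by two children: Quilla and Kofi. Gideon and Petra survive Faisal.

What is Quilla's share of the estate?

The entire 90,000 passes to the descendants.
That amount (90,000) is divided at the children's generation into 3 shares of 30,000. Gideon and Petra each take 30,000. The remaining share for the deceased Kaspar (30,000) is carried to the next generation.
That pool (30,000) is divided at the grandchildren's generation equally among Quilla and Kofi: 15,000 each.

Quilla receives 15,000.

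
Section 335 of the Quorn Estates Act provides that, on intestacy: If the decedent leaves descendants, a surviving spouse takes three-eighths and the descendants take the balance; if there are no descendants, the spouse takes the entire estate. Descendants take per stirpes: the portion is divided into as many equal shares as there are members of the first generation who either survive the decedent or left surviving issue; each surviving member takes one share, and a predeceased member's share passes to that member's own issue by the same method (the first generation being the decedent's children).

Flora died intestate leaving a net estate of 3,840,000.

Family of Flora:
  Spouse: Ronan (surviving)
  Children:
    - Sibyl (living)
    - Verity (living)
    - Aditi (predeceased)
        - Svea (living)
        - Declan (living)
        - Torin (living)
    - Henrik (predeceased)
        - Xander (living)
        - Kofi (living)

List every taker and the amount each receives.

Ronan takes three-eighths of 3,840,000 = 1,440,000. The remaining 2,400,000 passes to the descendants.
The descendants' portion (2,400,000) is divided into 4 shares of 600,000: Sibyl and Verity each take 600,000; Aditi's 600,000 share passes to Aditi's issue; Henrik's 600,000 share passes to Henrik's issue.
Aditi's share (600,000) is divided into 3 shares of 200,000: Svea, Declan, and Torin each take 200,000.
Henrik's share (600,000) is divided into 2 shares of 300,000: Xander and Kofi each take 300,000.

Ronan: 1,440,000; Sibyl: 600,000; Verity: 600,000; Svea: 200,000; Declan: 200,000; Torin: 200,000; Xander: 300,000; Kofi: 300,000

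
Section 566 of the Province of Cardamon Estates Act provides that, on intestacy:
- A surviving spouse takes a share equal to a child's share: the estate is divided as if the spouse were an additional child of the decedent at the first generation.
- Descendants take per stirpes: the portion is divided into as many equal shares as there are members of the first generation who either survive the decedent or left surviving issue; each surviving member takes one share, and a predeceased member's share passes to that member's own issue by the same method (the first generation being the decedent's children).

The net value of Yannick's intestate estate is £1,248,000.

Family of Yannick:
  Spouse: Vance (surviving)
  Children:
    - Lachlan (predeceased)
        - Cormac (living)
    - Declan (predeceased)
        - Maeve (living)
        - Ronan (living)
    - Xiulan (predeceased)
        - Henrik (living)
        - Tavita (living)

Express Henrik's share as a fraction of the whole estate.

Henrik receives 1/8 of the estate.

The spouse counts as an additional share at the children's level, so there are 4 primary shares of £312,000. Vance takes one such share (£312,000).
The children's combined portion (£936,000) is divided into 3 shares of £312,000: Lachlan's £312,000 share passes to Lachlan's issue; Declan's £312,000 share passes to Declan's issue; Xiulan's £312,000 share passes to Xiulan's issue.
Lachlan's share (£312,000) passes entirely to Cormac.
Declan's share (£312,000) is divided into 2 shares of £156,000: Maeve and Ronan each take £156,000.
Xiulan's share (£312,000) is divided into 2 shares of £156,000: Henrik and Tavita each take £156,000.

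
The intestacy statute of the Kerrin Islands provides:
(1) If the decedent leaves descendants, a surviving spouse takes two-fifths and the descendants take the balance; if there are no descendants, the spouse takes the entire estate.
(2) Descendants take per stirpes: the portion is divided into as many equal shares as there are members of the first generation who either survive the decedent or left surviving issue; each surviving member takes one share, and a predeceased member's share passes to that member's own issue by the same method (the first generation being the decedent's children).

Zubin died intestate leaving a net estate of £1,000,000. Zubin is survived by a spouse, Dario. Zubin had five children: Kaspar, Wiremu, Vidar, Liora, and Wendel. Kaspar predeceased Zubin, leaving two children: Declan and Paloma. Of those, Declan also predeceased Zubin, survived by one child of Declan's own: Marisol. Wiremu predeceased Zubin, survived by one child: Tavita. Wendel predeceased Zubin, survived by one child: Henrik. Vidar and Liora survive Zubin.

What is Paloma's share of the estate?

Dario takes two-fifths of £1,000,000 = £400,000. The remaining £600,000 passes to the descendants.
The descendants' portion (£600,000) is divided into 5 shares of £120,000: Vidar and Liora each take £120,000; Kaspar's £120,000 share passes to Kaspar's issue; Wiremu's £120,000 share passes to Wiremu's issue; Wendel's £120,000 share passes to Wendel's issue.
Kaspar's share (£120,000) is divided into 2 shares of £60,000: Paloma takes £60,000; Declan's £60,000 share passes to Declan's issue.
Declan's share (£60,000) passes entirely to Marisol.
Wiremu's share (£120,000) passes entirely to Tavita.
Wendel's share (£120,000) passes entirely to Henrik.

Paloma receives £60,000.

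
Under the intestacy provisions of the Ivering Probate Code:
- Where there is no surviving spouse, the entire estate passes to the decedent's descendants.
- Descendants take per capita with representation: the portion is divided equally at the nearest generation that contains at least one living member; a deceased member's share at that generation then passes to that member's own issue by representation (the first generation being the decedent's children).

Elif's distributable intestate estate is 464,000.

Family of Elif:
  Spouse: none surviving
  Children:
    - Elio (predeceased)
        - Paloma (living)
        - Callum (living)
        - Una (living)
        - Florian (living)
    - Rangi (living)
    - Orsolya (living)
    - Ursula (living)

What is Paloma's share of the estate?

Paloma receives 29,000.

The entire 464,000 passes to the descendants.
That amount (464,000) is divided into 4 shares of 116,000: Rangi, Orsolya, and Ursula each take 116,000; Elio's 116,000 share passes to Elio's issue.
Elio's share (116,000) is divided into 4 shares of 29,000: Paloma, Callum, Una, and Florian each take 29,000.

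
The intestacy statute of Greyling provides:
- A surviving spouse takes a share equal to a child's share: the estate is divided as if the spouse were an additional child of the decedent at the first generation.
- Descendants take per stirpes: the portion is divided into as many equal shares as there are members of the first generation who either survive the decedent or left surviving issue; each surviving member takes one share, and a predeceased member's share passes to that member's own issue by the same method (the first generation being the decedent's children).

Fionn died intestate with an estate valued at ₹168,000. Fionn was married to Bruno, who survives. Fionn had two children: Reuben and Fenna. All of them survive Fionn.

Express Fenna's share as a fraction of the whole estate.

Fenna receives 1/3 of the estate.

The spouse counts as an additional share at the children's level, so there are 3 primary shares of ₹56,000. Bruno takes one such share (₹56,000).
The children's combined portion (₹112,000) is divided into 2 shares of ₹56,000: Reuben and Fenna each take ₹56,000.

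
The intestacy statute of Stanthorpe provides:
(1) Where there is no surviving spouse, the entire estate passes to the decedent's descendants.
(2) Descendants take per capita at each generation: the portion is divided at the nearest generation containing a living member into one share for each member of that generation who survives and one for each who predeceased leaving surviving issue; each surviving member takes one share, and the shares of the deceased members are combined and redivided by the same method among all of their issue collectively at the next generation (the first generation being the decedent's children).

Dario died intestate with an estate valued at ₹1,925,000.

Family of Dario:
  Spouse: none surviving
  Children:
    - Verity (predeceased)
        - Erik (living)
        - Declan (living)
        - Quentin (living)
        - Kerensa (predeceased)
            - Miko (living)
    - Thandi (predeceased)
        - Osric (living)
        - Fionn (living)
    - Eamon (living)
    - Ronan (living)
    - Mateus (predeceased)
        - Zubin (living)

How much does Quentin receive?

Quentin receives ₹165,000.

The entire ₹1,925,000 passes to the descendants.
That amount (₹1,925,000) is divided at the children's generation into 5 shares of ₹385,000. Eamon and Ronan each take ₹385,000. The 3 shares of the deceased (Verity, Thandi, and Mateus) are combined into a pool of ₹1,155,000.
That pool (₹1,155,000) is divided at the grandchildren's generation into 7 shares of ₹165,000. Erik, Declan, Quentin, Osric, Fionn, and Zubin each take ₹165,000. The remaining share for the deceased Kerensa (₹165,000) is carried to the next generation.
That pool (₹165,000) passes entirely to Miko, the sole taker at the great-grandchildren's generation.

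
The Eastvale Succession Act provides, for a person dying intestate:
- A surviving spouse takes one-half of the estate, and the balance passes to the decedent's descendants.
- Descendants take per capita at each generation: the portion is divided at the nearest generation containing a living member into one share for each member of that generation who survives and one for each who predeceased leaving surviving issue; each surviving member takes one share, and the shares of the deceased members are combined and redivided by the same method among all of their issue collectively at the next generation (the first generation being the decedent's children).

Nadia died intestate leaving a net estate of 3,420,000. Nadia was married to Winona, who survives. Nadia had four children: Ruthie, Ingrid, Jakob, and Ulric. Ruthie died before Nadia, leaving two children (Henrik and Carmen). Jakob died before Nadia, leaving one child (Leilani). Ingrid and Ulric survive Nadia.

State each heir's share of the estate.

Winona takes one-half of 3,420,000 = 1,710,000. The remaining 1,710,000 passes to the descendants.
The descendants' portion (1,710,000) is divided at the children's generation into 4 shares of 427,500. Ingrid and Ulric each take 427,500. The 2 shares of the deceased (Ruthie and Jakob) are combined into a pool of 855,000.
That pool (855,000) is divided at the grandchildren's generation equally among Henrik, Carmen, and Leilani: 285,000 each.

Winona: 1,710,000; Henrik: 285,000; Carmen: 285,000; Ingrid: 427,500; Leilani: 285,000; Ulric: 427,500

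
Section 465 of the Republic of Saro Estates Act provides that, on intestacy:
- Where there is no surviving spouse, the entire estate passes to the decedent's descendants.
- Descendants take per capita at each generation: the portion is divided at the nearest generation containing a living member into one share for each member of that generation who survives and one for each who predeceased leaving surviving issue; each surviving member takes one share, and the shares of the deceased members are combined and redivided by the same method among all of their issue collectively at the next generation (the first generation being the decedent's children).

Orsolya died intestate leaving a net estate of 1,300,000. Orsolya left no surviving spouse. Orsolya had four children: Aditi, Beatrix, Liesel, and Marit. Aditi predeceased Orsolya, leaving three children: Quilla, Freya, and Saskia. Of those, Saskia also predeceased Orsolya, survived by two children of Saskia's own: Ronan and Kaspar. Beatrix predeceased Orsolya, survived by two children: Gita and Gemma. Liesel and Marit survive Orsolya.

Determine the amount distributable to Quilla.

The entire 1,300,000 passes to the descendants.
That amount (1,300,000) is divided at the children's generation into 4 shares of 325,000. Liesel and Marit each take 325,000. The 2 shares of the deceased (Aditi and Beatrix) are combined into a pool of 650,000.
That pool (650,000) is divided at the grandchildren's generation into 5 shares of 130,000. Quilla, Freya, Gita, and Gemma each take 130,000. The remaining share for the deceased Saskia (130,000) is carried to the next generation.
That pool (130,000) is divided at the great-grandchildren's generation equally among Ronan and Kaspar: 65,000 each.

Quilla receives 130,000.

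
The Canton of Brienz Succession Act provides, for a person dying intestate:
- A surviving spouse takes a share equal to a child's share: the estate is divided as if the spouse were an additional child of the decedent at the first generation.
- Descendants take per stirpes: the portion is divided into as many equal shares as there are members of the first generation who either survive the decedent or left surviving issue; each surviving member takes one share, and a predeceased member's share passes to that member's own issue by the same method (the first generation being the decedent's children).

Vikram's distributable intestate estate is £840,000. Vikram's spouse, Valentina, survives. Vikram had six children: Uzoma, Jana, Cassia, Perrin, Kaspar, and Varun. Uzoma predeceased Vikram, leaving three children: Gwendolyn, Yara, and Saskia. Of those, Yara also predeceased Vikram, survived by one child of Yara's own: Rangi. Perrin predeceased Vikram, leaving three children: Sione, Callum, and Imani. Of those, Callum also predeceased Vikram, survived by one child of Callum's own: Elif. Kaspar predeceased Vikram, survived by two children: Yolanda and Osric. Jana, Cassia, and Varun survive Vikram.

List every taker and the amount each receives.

The spouse counts as an additional share at the children's level, so there are 7 primary shares of £120,000. Valentina takes one such share (£120,000).
The children's combined portion (£720,000) is divided into 6 shares of £120,000: Jana, Cassia, and Varun each take £120,000; Uzoma's £120,000 share passes to Uzoma's issue; Perrin's £120,000 share passes to Perrin's issue; Kaspar's £120,000 share passes to Kaspar's issue.
Uzoma's share (£120,000) is divided into 3 shares of £40,000: Gwendolyn and Saskia each take £40,000; Yara's £40,000 share passes to Yara's issue.
Yara's share (£40,000) passes entirely to Rangi.
Perrin's share (£120,000) is divided into 3 shares of £40,000: Sione and Imani each take £40,000; Callum's £40,000 share passes to Callum's issue.
Callum's share (£40,000) passes entirely to Elif.
Kaspar's share (£120,000) is divided into 2 shares of £60,000: Yolanda and Osric each take £60,000.

Valentina: £120,000; Gwendolyn: £40,000; Rangi: £40,000; Saskia: £40,000; Jana: £120,000; Cassia: £120,000; Sione: £40,000; Elif: £40,000; Imani: £40,000; Yolanda: £60,000; Osric: £60,000; Varun: £120,000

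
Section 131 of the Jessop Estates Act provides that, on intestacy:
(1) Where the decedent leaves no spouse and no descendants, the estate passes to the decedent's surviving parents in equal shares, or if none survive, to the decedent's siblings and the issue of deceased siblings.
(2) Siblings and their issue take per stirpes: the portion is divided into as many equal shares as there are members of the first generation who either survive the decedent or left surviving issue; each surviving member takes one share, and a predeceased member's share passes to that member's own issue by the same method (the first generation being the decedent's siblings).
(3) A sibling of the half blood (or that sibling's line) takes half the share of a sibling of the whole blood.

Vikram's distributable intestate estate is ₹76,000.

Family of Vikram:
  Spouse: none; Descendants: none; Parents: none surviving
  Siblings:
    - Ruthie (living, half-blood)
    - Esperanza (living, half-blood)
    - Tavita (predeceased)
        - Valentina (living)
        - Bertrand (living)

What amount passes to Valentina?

Valentina receives ₹19,000.

The entire ₹76,000 passes to the siblings and their issue.
Counting each half-blood sibling's line as half a unit, there are 2 units in ₹76,000, so one unit is ₹38,000. Whole-blood lines (Tavita) take ₹38,000 each; half-blood lines (Ruthie and Esperanza) take ₹19,000 each.
Tavita's share (₹38,000) is divided into 2 shares of ₹19,000: Valentina and Bertrand each take ₹19,000.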